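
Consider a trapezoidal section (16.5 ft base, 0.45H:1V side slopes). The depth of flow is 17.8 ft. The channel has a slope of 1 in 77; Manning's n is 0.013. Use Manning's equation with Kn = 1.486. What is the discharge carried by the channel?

With bottom width b = 16.5 ft and side slope z = 0.45: A = (b + zy)y = (16.5 + 0.45×17.8)×17.8 = 436.3 ft²; P = b + 2y√(1+z²) = 16.5 + 2×17.8×1.097 = 55.54 ft.
Hydraulic radius R = A/P = 436.3/55.54 = 7.855 ft.
Manning's equation: Q = (1.486/n) A R^(2/3) S^(1/2) = (1.486/0.013) × 436.3 × 7.855^(2/3) × 0.01299^(1/2) = 22500 ft³/s.

Q = 22500 ft³/s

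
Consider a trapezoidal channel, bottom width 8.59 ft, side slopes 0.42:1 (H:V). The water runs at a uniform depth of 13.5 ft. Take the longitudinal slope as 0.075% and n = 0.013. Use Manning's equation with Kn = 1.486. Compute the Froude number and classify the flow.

subcritical

With bottom width b = 8.59 ft and side slope z = 0.42: A = (b + zy)y = (8.59 + 0.42×13.5)×13.5 = 192.5 ft²; P = b + 2y√(1+z²) = 8.59 + 2×13.5×1.085 = 37.87 ft.
Hydraulic radius R = A/P = 192.5/37.87 = 5.083 ft.
V = (1.486/n) R^(2/3) √S = (1.486/0.013) × 5.083^(2/3) × √0.00075 = 9.254 ft/s. Hydraulic depth D_h = A/T = 192.5/19.93 = 9.659 ft.
Froude number Fr = V/√(g·D_h) = 9.254/√(32.2×9.659) = 0.525, which is less than 1, so the flow is subcritical.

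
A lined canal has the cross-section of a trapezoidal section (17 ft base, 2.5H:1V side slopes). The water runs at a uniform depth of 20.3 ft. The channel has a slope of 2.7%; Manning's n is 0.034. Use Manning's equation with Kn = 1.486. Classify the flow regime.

supercritical

With bottom width b = 17 ft and side slope z = 2.5: A = (b + zy)y = (17 + 2.5×20.3)×20.3 = 1375 ft²; P = b + 2y√(1+z²) = 17 + 2×20.3×2.693 = 126.3 ft.
Hydraulic radius R = A/P = 1375/126.3 = 10.89 ft.
V = (1.486/n) R^(2/3) √S = (1.486/0.034) × 10.89^(2/3) × √0.027 = 35.28 ft/s. Hydraulic depth D_h = A/T = 1375/118.5 = 11.61 ft.
Froude number Fr = V/√(g·D_h) = 35.28/√(32.2×11.61) = 1.82, which is greater than 1, so the flow is supercritical.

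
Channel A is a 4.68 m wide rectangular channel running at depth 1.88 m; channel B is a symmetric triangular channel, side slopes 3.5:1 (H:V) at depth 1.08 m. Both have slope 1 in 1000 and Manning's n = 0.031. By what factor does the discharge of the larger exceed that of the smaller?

3.43

Channel A: Flow area A = b·y = 4.68 × 1.88 = 8.798 m². Wetted perimeter P = b + 2y = 4.68 + 2×1.88 = 8.44 m. Hydraulic radius R = A/P = 8.798/8.44 = 1.042 m. Q_A = (1/0.031)·8.798·1.042^(2/3)·√0.001 = 9.227 m³/s.
Channel B: For a triangular section with side slope z = 3.5: A = zy² = 3.5×1.08² = 4.082 m²; P = 2y√(1+z²) = 2×1.08×3.64 = 7.863 m. Hydraulic radius R = A/P = 4.082/7.863 = 0.5192 m. Q_B = (1/0.031)·4.082·0.5192^(2/3)·√0.001 = 2.69 m³/s.
The larger discharge is 9.227 m³/s and the smaller is 2.69 m³/s; the ratio is 3.43.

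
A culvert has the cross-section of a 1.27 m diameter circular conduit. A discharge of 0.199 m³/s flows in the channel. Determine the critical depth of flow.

At critical depth, Q² T / (g A³) = 1, i.e. A³/T = Q²/g = 0.199²/9.81 = 0.004037.
At y = 0.281 m: A³/T = 0.008575 — over.
At y = 0.169 m: A³/T = 0.001163 — short.
At y = 0.232 m: A³/T = 0.004048 — close enough.

y_c = 0.232 m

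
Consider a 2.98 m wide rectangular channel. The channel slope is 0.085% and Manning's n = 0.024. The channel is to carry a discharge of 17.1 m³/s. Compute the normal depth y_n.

y_n = 4.4 m

Manning's equation rearranged: A R^(2/3) = nQ / (1·√S) = 0.024 × 17.1 / (√0.00085) = 14.08.
At y = 5.07 m: A R^(2/3) = 16.6 — too large.
At y = 4.4 m: A R^(2/3) = 14.08 — matches.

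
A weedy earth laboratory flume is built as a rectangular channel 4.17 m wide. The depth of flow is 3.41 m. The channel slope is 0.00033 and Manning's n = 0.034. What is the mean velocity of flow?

V = 0.634 m/s

Flow area A = b·y = 4.17 × 3.41 = 14.22 m². Wetted perimeter P = b + 2y = 4.17 + 2×3.41 = 10.99 m.
Hydraulic radius R = A/P = 14.22/10.99 = 1.294 m.
From Manning's equation, V = (1/n) R^(2/3) S^(1/2) = (1/0.034) × 1.294^(2/3) × 0.00033^(1/2) = 0.634 m/s.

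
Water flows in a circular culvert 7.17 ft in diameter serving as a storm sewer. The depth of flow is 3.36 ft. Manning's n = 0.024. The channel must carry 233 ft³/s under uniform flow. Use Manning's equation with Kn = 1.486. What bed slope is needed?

S = 0.0199

For a circular section of diameter D = 7.17 ft at depth y = 3.36 ft, the central angle is θ = 2 arccos(1 − 2y/D) = 3.016 rad. Then A = (D²/8)(θ − sin θ) = 18.58 ft² and P = Dθ/2 = 10.81 ft.
Hydraulic radius R = A/P = 18.58/10.81 = 1.718 ft.
From Manning's equation, S = [nQ / (1.486 A R^(2/3))]² = [0.024 × 233 / (1.486 × 18.58 × 1.718^(2/3))]² = 0.0199.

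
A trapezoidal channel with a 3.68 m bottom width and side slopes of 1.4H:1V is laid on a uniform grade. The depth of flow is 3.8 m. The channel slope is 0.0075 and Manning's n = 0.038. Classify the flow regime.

subcritical

With bottom width b = 3.68 m and side slope z = 1.4: A = (b + zy)y = (3.68 + 1.4×3.8)×3.8 = 34.2 m²; P = b + 2y√(1+z²) = 3.68 + 2×3.8×1.72 = 16.76 m.
Hydraulic radius R = A/P = 34.2/16.76 = 2.041 m.
V = (1/n) R^(2/3) √S = (1/0.038) × 2.041^(2/3) × √0.0075 = 3.667 m/s. Hydraulic depth D_h = A/T = 34.2/14.32 = 2.388 m.
Froude number Fr = V/√(g·D_h) = 3.667/√(9.81×2.388) = 0.758, which is less than 1, so the flow is subcritical.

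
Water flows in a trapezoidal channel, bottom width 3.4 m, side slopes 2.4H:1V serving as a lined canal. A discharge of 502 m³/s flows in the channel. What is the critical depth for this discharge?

y_c = 5.51 m

At critical depth, Q² T / (g A³) = 1, i.e. A³/T = Q²/g = 502²/9.81 = 25690.
Trying y = 6.3 m: A³/T = 47220 — over.
Trying y = 4.43 m: A³/T = 9739 — short.
Trying y = 5.51 m: A³/T = 25750 — ≈ 25690.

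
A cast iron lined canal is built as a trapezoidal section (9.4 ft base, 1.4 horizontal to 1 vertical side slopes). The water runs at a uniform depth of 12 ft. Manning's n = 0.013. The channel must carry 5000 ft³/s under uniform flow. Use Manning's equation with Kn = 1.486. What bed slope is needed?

S = 0.0017

With bottom width b = 9.4 ft and side slope z = 1.4: A = (b + zy)y = (9.4 + 1.4×12)×12 = 314.4 ft²; P = b + 2y√(1+z²) = 9.4 + 2×12×1.72 = 50.69 ft.
Hydraulic radius R = A/P = 314.4/50.69 = 6.202 ft.
From Manning's equation, S = [nQ / (1.486 A R^(2/3))]² = [0.013 × 5000 / (1.486 × 314.4 × 6.202^(2/3))]² = 0.0017.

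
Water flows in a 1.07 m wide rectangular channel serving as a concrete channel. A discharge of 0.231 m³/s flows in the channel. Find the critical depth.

y_c = 0.168 m

For a rectangular channel, critical depth y_c = (q²/g)^(1/3) where q = Q/b = 0.231/1.07 = 0.2159 m²/s.
So y_c = (0.2159²/9.81)^(1/3) = 0.168 m.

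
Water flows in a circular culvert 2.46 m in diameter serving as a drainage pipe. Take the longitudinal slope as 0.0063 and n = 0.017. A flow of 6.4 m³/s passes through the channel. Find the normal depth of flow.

y_n = 1.08 m

Manning's equation rearranged: A R^(2/3) = nQ / (1·√S) = 0.017 × 6.4 / (√0.0063) = 1.371.
At y = 0.766 m: A R^(2/3) = 0.7233 — too small.
At y = 1.26 m: A R^(2/3) = 1.79 — too large.
At y = 1.08 m: A R^(2/3) = 1.37 — close enough.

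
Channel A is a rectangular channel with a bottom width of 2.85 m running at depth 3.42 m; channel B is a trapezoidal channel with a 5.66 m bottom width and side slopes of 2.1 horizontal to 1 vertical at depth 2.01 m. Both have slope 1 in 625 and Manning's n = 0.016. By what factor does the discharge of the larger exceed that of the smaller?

2.45

Channel A: Flow area A = b·y = 2.85 × 3.42 = 9.747 m². Wetted perimeter P = b + 2y = 2.85 + 2×3.42 = 9.69 m. Hydraulic radius R = A/P = 9.747/9.69 = 1.006 m. Q_A = (1/0.016)·9.747·1.006^(2/3)·√0.0016 = 24.46 m³/s.
Channel B: With bottom width b = 5.66 m and side slope z = 2.1: A = (b + zy)y = (5.66 + 2.1×2.01)×2.01 = 19.86 m²; P = b + 2y√(1+z²) = 5.66 + 2×2.01×2.326 = 15.01 m. Hydraulic radius R = A/P = 19.86/15.01 = 1.323 m. Q_B = (1/0.016)·19.86·1.323^(2/3)·√0.0016 = 59.84 m³/s.
The larger discharge is 59.84 m³/s and the smaller is 24.46 m³/s; the ratio is 2.45.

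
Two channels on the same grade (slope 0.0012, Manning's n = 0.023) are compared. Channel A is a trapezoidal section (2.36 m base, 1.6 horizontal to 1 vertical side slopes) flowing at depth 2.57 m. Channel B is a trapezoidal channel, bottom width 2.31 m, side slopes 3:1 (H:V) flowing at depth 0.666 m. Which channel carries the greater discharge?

channel A

Channel A: With bottom width b = 2.36 m and side slope z = 1.6: A = (b + zy)y = (2.36 + 1.6×2.57)×2.57 = 16.63 m²; P = b + 2y√(1+z²) = 2.36 + 2×2.57×1.887 = 12.06 m. Hydraulic radius R = A/P = 16.63/12.06 = 1.379 m. Q_A = (1/0.023)·16.63·1.379^(2/3)·√0.0012 = 31.04 m³/s.
Channel B: With bottom width b = 2.31 m and side slope z = 3: A = (b + zy)y = (2.31 + 3×0.666)×0.666 = 2.869 m²; P = b + 2y√(1+z²) = 2.31 + 2×0.666×3.162 = 6.522 m. Hydraulic radius R = A/P = 2.869/6.522 = 0.4399 m. Q_B = (1/0.023)·2.869·0.4399^(2/3)·√0.0012 = 2.499 m³/s.
Q_A = 31.04 m³/s vs Q_B = 2.499 m³/s, so channel A carries more.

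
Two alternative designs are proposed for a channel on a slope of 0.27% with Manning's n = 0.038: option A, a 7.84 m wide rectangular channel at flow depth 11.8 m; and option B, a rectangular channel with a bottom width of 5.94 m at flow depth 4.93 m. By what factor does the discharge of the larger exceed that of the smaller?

4.3

Channel A: Flow area A = b·y = 7.84 × 11.8 = 92.51 m². Wetted perimeter P = b + 2y = 7.84 + 2×11.8 = 31.44 m. Hydraulic radius R = A/P = 92.51/31.44 = 2.942 m. Q_A = (1/0.038)·92.51·2.942^(2/3)·√0.0027 = 259.8 m³/s.
Channel B: Flow area A = b·y = 5.94 × 4.93 = 29.28 m². Wetted perimeter P = b + 2y = 5.94 + 2×4.93 = 15.8 m. Hydraulic radius R = A/P = 29.28/15.8 = 1.853 m. Q_B = (1/0.038)·29.28·1.853^(2/3)·√0.0027 = 60.42 m³/s.
The larger discharge is 259.8 m³/s and the smaller is 60.42 m³/s; the ratio is 4.3.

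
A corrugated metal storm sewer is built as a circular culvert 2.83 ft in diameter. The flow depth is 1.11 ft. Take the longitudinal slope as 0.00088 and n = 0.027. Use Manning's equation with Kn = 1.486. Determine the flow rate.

For a circular section of diameter D = 2.83 ft at depth y = 1.11 ft, the central angle is θ = 2 arccos(1 − 2y/D) = 2.707 rad. Then A = (D²/8)(θ − sin θ) = 2.289 ft² and P = Dθ/2 = 3.831 ft.
Hydraulic radius R = A/P = 2.289/3.831 = 0.5975 ft.
Manning's equation: Q = (1.486/n) A R^(2/3) S^(1/2) = (1.486/0.027) × 2.289 × 0.5975^(2/3) × 0.00088^(1/2) = 2.65 ft³/s.

Q = 2.65 ft³/s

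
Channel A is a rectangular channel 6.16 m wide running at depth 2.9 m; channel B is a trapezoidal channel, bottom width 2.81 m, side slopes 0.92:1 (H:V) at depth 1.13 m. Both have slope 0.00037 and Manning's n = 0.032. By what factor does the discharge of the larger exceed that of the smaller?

6.56

Channel A: Flow area A = b·y = 6.16 × 2.9 = 17.86 m². Wetted perimeter P = b + 2y = 6.16 + 2×2.9 = 11.96 m. Hydraulic radius R = A/P = 17.86/11.96 = 1.494 m. Q_A = (1/0.032)·17.86·1.494^(2/3)·√0.00037 = 14.03 m³/s.
Channel B: With bottom width b = 2.81 m and side slope z = 0.92: A = (b + zy)y = (2.81 + 0.92×1.13)×1.13 = 4.35 m²; P = b + 2y√(1+z²) = 2.81 + 2×1.13×1.359 = 5.881 m. Hydraulic radius R = A/P = 4.35/5.881 = 0.7397 m. Q_B = (1/0.032)·4.35·0.7397^(2/3)·√0.00037 = 2.139 m³/s.
The larger discharge is 14.03 m³/s and the smaller is 2.139 m³/s; the ratio is 6.56.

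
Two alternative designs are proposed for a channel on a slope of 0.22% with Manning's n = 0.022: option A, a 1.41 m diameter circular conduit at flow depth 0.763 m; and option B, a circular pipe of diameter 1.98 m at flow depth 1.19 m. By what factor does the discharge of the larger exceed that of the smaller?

2.92

Channel A: For a circular section of diameter D = 1.41 m at depth y = 0.763 m, the central angle is θ = 2 arccos(1 − 2y/D) = 3.306 rad. Then A = (D²/8)(θ − sin θ) = 0.8624 m² and P = Dθ/2 = 2.331 m. Hydraulic radius R = A/P = 0.8624/2.331 = 0.37 m. Q_A = (1/0.022)·0.8624·0.37^(2/3)·√0.0022 = 0.9476 m³/s.
Channel B: For a circular section of diameter D = 1.98 m at depth y = 1.19 m, the central angle is θ = 2 arccos(1 − 2y/D) = 3.548 rad. Then A = (D²/8)(θ − sin θ) = 1.933 m² and P = Dθ/2 = 3.513 m. Hydraulic radius R = A/P = 1.933/3.513 = 0.5502 m. Q_B = (1/0.022)·1.933·0.5502^(2/3)·√0.0022 = 2.767 m³/s.
The larger discharge is 2.767 m³/s and the smaller is 0.9476 m³/s; the ratio is 2.92.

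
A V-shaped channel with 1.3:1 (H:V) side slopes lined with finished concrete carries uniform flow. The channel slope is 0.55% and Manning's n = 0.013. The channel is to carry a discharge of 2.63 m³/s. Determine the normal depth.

Manning's equation rearranged: A R^(2/3) = nQ / (1·√S) = 0.013 × 2.63 / (√0.0055) = 0.461.
Try y = 0.991 m: A R^(2/3) = 0.6847 — high.
Try y = 0.711 m: A R^(2/3) = 0.2825 — low.
Try y = 0.854 m: A R^(2/3) = 0.4605 — ≈ 0.461.

y_n = 0.854 m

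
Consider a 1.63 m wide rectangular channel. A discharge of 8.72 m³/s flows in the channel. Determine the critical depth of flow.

y_c = 1.43 m

For a rectangular channel, critical depth y_c = (q²/g)^(1/3) where q = Q/b = 8.72/1.63 = 5.35 m²/s.
So y_c = (5.35²/9.81)^(1/3) = 1.43 m.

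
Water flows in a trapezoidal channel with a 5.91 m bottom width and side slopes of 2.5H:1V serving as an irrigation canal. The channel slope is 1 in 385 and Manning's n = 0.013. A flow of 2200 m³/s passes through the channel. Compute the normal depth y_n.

Manning's equation rearranged: A R^(2/3) = nQ / (1·√S) = 0.013 × 2200 / (√0.002597) = 561.2.
At y = 9.68 m: A R^(2/3) = 854.7 — over.
At y = 8.12 m: A R^(2/3) = 561.7 — matches.

y_n = 8.12 m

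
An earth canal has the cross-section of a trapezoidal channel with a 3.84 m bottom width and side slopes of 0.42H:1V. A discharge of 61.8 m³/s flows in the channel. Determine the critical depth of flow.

y_c = 2.69 m

At critical depth, Q² T / (g A³) = 1, i.e. A³/T = Q²/g = 61.8²/9.81 = 389.3.
Try y = 2.42 m: A³/T = 276.4 — too small.
Try y = 3.13 m: A³/T = 649.2 — too large.
Try y = 2.69 m: A³/T = 391.7 — ≈ 389.3.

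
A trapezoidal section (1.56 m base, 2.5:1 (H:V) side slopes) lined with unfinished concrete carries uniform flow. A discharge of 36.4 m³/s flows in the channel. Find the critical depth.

y_c = 1.84 m

At critical depth, Q² T / (g A³) = 1, i.e. A³/T = Q²/g = 36.4²/9.81 = 135.1.
Trying y = 2.33 m: A³/T = 385.7 — over.
Trying y = 1.25 m: A³/T = 25.72 — short.
Trying y = 1.84 m: A³/T = 135.3 — close enough.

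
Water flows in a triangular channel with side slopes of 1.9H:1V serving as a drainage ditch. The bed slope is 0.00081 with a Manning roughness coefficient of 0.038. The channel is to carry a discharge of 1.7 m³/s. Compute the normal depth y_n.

Manning's equation rearranged: A R^(2/3) = nQ / (1·√S) = 0.038 × 1.7 / (√0.00081) = 2.27.
Trying y = 1.06 m: A R^(2/3) = 1.289 — low.
Trying y = 1.31 m: A R^(2/3) = 2.267 — close enough.

y_n = 1.31 m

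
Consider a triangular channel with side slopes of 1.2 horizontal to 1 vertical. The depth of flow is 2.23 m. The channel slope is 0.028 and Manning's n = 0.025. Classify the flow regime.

supercritical

For a triangular section with side slope z = 1.2: A = zy² = 1.2×2.23² = 5.967 m²; P = 2y√(1+z²) = 2×2.23×1.562 = 6.967 m.
Hydraulic radius R = A/P = 5.967/6.967 = 0.8566 m.
V = (1/n) R^(2/3) √S = (1/0.025) × 0.8566^(2/3) × √0.028 = 6.037 m/s. Hydraulic depth D_h = A/T = 5.967/5.352 = 1.115 m.
Froude number Fr = V/√(g·D_h) = 6.037/√(9.81×1.115) = 1.83, which is greater than 1, so the flow is supercritical.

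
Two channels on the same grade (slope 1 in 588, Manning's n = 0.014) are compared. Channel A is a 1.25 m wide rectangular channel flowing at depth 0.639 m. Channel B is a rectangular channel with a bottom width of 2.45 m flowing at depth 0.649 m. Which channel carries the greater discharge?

Channel A: Flow area A = b·y = 1.25 × 0.639 = 0.7988 m². Wetted perimeter P = b + 2y = 1.25 + 2×0.639 = 2.528 m. Hydraulic radius R = A/P = 0.7988/2.528 = 0.316 m. Q_A = (1/0.014)·0.7988·0.316^(2/3)·√0.001701 = 1.091 m³/s.
Channel B: Flow area A = b·y = 2.45 × 0.649 = 1.59 m². Wetted perimeter P = b + 2y = 2.45 + 2×0.649 = 3.748 m. Hydraulic radius R = A/P = 1.59/3.748 = 0.4242 m. Q_B = (1/0.014)·1.59·0.4242^(2/3)·√0.001701 = 2.644 m³/s.
Q_A = 1.091 m³/s vs Q_B = 2.644 m³/s, so channel B carries more.

channel B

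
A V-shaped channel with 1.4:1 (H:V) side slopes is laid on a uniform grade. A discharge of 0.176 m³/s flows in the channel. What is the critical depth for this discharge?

y_c = 0.317 m

At critical depth, Q² T / (g A³) = 1, i.e. A³/T = Q²/g = 0.176²/9.81 = 0.003158.
At y = 0.223 m: A³/T = 0.0005404 — low.
At y = 0.359 m: A³/T = 0.005844 — high.
At y = 0.317 m: A³/T = 0.003137 — ≈ 0.003158.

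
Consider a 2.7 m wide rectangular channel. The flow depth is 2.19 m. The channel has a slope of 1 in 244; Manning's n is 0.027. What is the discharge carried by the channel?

Flow area A = b·y = 2.7 × 2.19 = 5.913 m². Wetted perimeter P = b + 2y = 2.7 + 2×2.19 = 7.08 m.
Hydraulic radius R = A/P = 5.913/7.08 = 0.8352 m.
Manning's equation: Q = (1/n) A R^(2/3) S^(1/2) = (1/0.027) × 5.913 × 0.8352^(2/3) × 0.004098^(1/2) = 12.4 m³/s.

Q = 12.4 m³/s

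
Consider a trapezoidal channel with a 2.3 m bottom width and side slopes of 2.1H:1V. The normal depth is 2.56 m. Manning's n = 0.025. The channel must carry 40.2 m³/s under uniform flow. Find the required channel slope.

With bottom width b = 2.3 m and side slope z = 2.1: A = (b + zy)y = (2.3 + 2.1×2.56)×2.56 = 19.65 m²; P = b + 2y√(1+z²) = 2.3 + 2×2.56×2.326 = 14.21 m.
Hydraulic radius R = A/P = 19.65/14.21 = 1.383 m.
From Manning's equation, S = [nQ / (1 A R^(2/3))]² = [0.025 × 40.2 / (1 × 19.65 × 1.383^(2/3))]² = 0.0017.

S = 0.0017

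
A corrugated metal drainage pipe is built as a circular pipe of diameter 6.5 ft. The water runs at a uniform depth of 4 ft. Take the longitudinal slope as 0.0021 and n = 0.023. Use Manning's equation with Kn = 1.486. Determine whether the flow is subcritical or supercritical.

For a circular section of diameter D = 6.5 ft at depth y = 4 ft, the central angle is θ = 2 arccos(1 − 2y/D) = 3.607 rad. Then A = (D²/8)(θ − sin θ) = 21.42 ft² and P = Dθ/2 = 11.72 ft.
Hydraulic radius R = A/P = 21.42/11.72 = 1.827 ft.
V = (1.486/n) R^(2/3) √S = (1.486/0.023) × 1.827^(2/3) × √0.0021 = 4.425 ft/s. Hydraulic depth D_h = A/T = 21.42/6.325 = 3.387 ft.
Froude number Fr = V/√(g·D_h) = 4.425/√(32.2×3.387) = 0.424, which is less than 1, so the flow is subcritical.

subcritical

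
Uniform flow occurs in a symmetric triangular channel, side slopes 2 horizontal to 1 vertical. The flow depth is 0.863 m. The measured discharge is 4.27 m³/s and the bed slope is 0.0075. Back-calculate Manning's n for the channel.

For a triangular section with side slope z = 2: A = zy² = 2×0.863² = 1.49 m²; P = 2y√(1+z²) = 2×0.863×2.236 = 3.859 m.
Hydraulic radius R = A/P = 1.49/3.859 = 0.3859 m.
Rearranging Manning's equation: n = (1/Q) A R^(2/3) S^(1/2) = (1/4.27) × 1.49 × 0.3859^(2/3) × √0.0075 = 0.016.

n = 0.016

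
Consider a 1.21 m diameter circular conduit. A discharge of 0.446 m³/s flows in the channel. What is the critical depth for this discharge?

At critical depth, Q² T / (g A³) = 1, i.e. A³/T = Q²/g = 0.446²/9.81 = 0.02028.
At y = 0.264 m: A³/T = 0.006373 — short.
At y = 0.414 m: A³/T = 0.03662 — over.
At y = 0.355 m: A³/T = 0.0202 — matches.

y_c = 0.355 m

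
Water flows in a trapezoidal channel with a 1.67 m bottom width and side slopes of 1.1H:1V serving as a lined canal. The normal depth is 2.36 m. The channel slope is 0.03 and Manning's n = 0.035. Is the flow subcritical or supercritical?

supercritical

With bottom width b = 1.67 m and side slope z = 1.1: A = (b + zy)y = (1.67 + 1.1×2.36)×2.36 = 10.07 m²; P = b + 2y√(1+z²) = 1.67 + 2×2.36×1.487 = 8.687 m.
Hydraulic radius R = A/P = 10.07/8.687 = 1.159 m.
V = (1/n) R^(2/3) √S = (1/0.035) × 1.159^(2/3) × √0.03 = 5.46 m/s. Hydraulic depth D_h = A/T = 10.07/6.862 = 1.467 m.
Froude number Fr = V/√(g·D_h) = 5.46/√(9.81×1.467) = 1.44, which is greater than 1, so the flow is supercritical.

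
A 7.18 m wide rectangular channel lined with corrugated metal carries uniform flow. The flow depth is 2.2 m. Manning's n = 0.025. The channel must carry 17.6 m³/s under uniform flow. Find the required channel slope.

S = 0.000513

Flow area A = b·y = 7.18 × 2.2 = 15.8 m². Wetted perimeter P = b + 2y = 7.18 + 2×2.2 = 11.58 m.
Hydraulic radius R = A/P = 15.8/11.58 = 1.364 m.
From Manning's equation, S = [nQ / (1 A R^(2/3))]² = [0.025 × 17.6 / (1 × 15.8 × 1.364^(2/3))]² = 0.000513.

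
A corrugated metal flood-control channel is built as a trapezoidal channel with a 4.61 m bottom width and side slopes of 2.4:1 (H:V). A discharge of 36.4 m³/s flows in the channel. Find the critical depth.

At critical depth, Q² T / (g A³) = 1, i.e. A³/T = Q²/g = 36.4²/9.81 = 135.1.
Try y = 1.64 m: A³/T = 220.6 — over.
Try y = 1.19 m: A³/T = 67.94 — short.
Try y = 1.44 m: A³/T = 136 — close enough.

y_c = 1.44 m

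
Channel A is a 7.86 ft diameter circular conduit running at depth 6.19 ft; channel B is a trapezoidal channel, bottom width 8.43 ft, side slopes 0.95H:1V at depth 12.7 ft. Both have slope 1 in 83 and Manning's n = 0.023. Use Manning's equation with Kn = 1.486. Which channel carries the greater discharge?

channel B

Channel A: For a circular section of diameter D = 7.86 ft at depth y = 6.19 ft, the central angle is θ = 2 arccos(1 − 2y/D) = 4.367 rad. Then A = (D²/8)(θ − sin θ) = 40.99 ft² and P = Dθ/2 = 17.16 ft. Hydraulic radius R = A/P = 40.99/17.16 = 2.388 ft. Q_A = (1.486/0.023)·40.99·2.388^(2/3)·√0.01205 = 519.4 ft³/s.
Channel B: With bottom width b = 8.43 ft and side slope z = 0.95: A = (b + zy)y = (8.43 + 0.95×12.7)×12.7 = 260.3 ft²; P = b + 2y√(1+z²) = 8.43 + 2×12.7×1.379 = 43.46 ft. Hydraulic radius R = A/P = 260.3/43.46 = 5.988 ft. Q_B = (1.486/0.023)·260.3·5.988^(2/3)·√0.01205 = 6087 ft³/s.
Q_A = 519.4 ft³/s vs Q_B = 6087 ft³/s, so channel B carries more.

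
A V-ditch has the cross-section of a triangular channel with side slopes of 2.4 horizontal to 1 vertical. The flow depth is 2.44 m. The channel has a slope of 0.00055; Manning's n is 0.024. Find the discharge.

For a triangular section with side slope z = 2.4: A = zy² = 2.4×2.44² = 14.29 m²; P = 2y√(1+z²) = 2×2.44×2.6 = 12.69 m.
Hydraulic radius R = A/P = 14.29/12.69 = 1.126 m.
Manning's equation: Q = (1/n) A R^(2/3) S^(1/2) = (1/0.024) × 14.29 × 1.126^(2/3) × 0.00055^(1/2) = 15.1 m³/s.

Q = 15.1 m³/s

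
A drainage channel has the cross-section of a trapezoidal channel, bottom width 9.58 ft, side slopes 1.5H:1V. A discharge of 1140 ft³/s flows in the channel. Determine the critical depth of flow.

y_c = 5.66 ft

At critical depth, Q² T / (g A³) = 1, i.e. A³/T = Q²/g = 1140²/32.2 = 40360.
At y = 4.23 ft: A³/T = 13730 — too small.
At y = 6.68 ft: A³/T = 75770 — too large.
At y = 5.66 ft: A³/T = 40280 — ≈ 40360.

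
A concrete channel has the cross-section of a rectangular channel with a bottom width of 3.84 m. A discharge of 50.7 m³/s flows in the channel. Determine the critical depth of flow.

For a rectangular channel, critical depth y_c = (q²/g)^(1/3) where q = Q/b = 50.7/3.84 = 13.2 m²/s.
So y_c = (13.2²/9.81)^(1/3) = 2.61 m.

y_c = 2.61 m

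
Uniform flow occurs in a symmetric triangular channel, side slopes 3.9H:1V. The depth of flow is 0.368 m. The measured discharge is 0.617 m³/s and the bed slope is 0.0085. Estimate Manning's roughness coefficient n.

n = 0.025

For a triangular section with side slope z = 3.9: A = zy² = 3.9×0.368² = 0.5282 m²; P = 2y√(1+z²) = 2×0.368×4.026 = 2.963 m.
Hydraulic radius R = A/P = 0.5282/2.963 = 0.1782 m.
Rearranging Manning's equation: n = (1/Q) A R^(2/3) S^(1/2) = (1/0.617) × 0.5282 × 0.1782^(2/3) × √0.0085 = 0.025.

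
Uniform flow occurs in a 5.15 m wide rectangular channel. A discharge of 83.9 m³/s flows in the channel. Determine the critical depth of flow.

For a rectangular channel, critical depth y_c = (q²/g)^(1/3) where q = Q/b = 83.9/5.15 = 16.29 m²/s.
So y_c = (16.29²/9.81)^(1/3) = 3 m.

y_c = 3 m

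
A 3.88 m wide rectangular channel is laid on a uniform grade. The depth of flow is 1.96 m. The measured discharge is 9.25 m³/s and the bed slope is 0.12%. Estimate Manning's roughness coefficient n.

n = 0.028

Flow area A = b·y = 3.88 × 1.96 = 7.605 m². Wetted perimeter P = b + 2y = 3.88 + 2×1.96 = 7.8 m.
Hydraulic radius R = A/P = 7.605/7.8 = 0.975 m.
Rearranging Manning's equation: n = (1/Q) A R^(2/3) S^(1/2) = (1/9.25) × 7.605 × 0.975^(2/3) × √0.0012 = 0.028.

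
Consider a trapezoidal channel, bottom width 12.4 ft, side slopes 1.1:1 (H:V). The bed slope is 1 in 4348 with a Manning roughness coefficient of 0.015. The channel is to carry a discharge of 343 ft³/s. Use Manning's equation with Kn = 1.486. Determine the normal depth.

Manning's equation rearranged: A R^(2/3) = nQ / (1.486·√S) = 0.015 × 343 / (1.486 × √0.00023) = 228.3.
Trying y = 4.16 ft: A R^(2/3) = 142 — short.
Trying y = 5.41 ft: A R^(2/3) = 228.2 — ≈ 228.3.

y_n = 5.41 ft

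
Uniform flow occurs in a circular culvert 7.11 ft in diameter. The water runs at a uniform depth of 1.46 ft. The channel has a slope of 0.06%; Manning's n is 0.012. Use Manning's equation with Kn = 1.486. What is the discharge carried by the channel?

Q = 16.3 ft³/s

For a circular section of diameter D = 7.11 ft at depth y = 1.46 ft, the central angle is θ = 2 arccos(1 − 2y/D) = 1.881 rad. Then A = (D²/8)(θ − sin θ) = 5.87 ft² and P = Dθ/2 = 6.688 ft.
Hydraulic radius R = A/P = 5.87/6.688 = 0.8778 ft.
Manning's equation: Q = (1.486/n) A R^(2/3) S^(1/2) = (1.486/0.012) × 5.87 × 0.8778^(2/3) × 0.0006^(1/2) = 16.3 ft³/s.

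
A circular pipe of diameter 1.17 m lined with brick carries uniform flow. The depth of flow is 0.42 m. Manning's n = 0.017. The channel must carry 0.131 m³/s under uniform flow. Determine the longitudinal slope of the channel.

S = 0.000291

For a circular section of diameter D = 1.17 m at depth y = 0.42 m, the central angle is θ = 2 arccos(1 − 2y/D) = 2.57 rad. Then A = (D²/8)(θ − sin θ) = 0.3471 m² and P = Dθ/2 = 1.503 m.
Hydraulic radius R = A/P = 0.3471/1.503 = 0.2309 m.
From Manning's equation, S = [nQ / (1 A R^(2/3))]² = [0.017 × 0.131 / (1 × 0.3471 × 0.2309^(2/3))]² = 0.000291.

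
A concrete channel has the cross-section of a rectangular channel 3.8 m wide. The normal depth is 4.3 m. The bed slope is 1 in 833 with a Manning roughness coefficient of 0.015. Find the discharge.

Flow area A = b·y = 3.8 × 4.3 = 16.34 m². Wetted perimeter P = b + 2y = 3.8 + 2×4.3 = 12.4 m.
Hydraulic radius R = A/P = 16.34/12.4 = 1.318 m.
Manning's equation: Q = (1/n) A R^(2/3) S^(1/2) = (1/0.015) × 16.34 × 1.318^(2/3) × 0.0012^(1/2) = 45.4 m³/s.

Q = 45.4 m³/s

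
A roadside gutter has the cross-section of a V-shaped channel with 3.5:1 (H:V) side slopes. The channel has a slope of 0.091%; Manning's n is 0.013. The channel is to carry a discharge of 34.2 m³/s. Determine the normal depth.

Manning's equation rearranged: A R^(2/3) = nQ / (1·√S) = 0.013 × 34.2 / (√0.00091) = 14.74.
Try y = 2.24 m: A R^(2/3) = 18.45 — high.
Try y = 1.62 m: A R^(2/3) = 7.775 — low.
Try y = 2.06 m: A R^(2/3) = 14.76 — close enough.

y_n = 2.06 m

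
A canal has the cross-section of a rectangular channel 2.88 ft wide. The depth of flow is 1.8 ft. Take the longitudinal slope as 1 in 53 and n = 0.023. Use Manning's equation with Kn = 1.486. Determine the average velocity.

V = 7.65 ft/s

Flow area A = b·y = 2.88 × 1.8 = 5.184 ft². Wetted perimeter P = b + 2y = 2.88 + 2×1.8 = 6.48 ft.
Hydraulic radius R = A/P = 5.184/6.48 = 0.8 ft.
From Manning's equation, V = (1.486/n) R^(2/3) S^(1/2) = (1.486/0.023) × 0.8^(2/3) × 0.01887^(1/2) = 7.65 ft/s.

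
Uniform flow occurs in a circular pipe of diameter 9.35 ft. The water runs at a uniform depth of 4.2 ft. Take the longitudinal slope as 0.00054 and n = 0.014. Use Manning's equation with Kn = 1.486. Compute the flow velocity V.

V = 4.14 ft/s

For a circular section of diameter D = 9.35 ft at depth y = 4.2 ft, the central angle is θ = 2 arccos(1 − 2y/D) = 2.938 rad. Then A = (D²/8)(θ − sin θ) = 29.9 ft² and P = Dθ/2 = 13.74 ft.
Hydraulic radius R = A/P = 29.9/13.74 = 2.177 ft.
From Manning's equation, V = (1.486/n) R^(2/3) S^(1/2) = (1.486/0.014) × 2.177^(2/3) × 0.00054^(1/2) = 4.14 ft/s.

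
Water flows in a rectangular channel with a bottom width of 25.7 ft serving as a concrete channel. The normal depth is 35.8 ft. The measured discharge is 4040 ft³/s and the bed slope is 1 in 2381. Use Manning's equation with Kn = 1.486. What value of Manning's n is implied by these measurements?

Flow area A = b·y = 25.7 × 35.8 = 920.1 ft². Wetted perimeter P = b + 2y = 25.7 + 2×35.8 = 97.3 ft.
Hydraulic radius R = A/P = 920.1/97.3 = 9.456 ft.
Rearranging Manning's equation: n = (1.486/Q) A R^(2/3) S^(1/2) = (1.486/4040) × 920.1 × 9.456^(2/3) × √0.00042 = 0.031.

n = 0.031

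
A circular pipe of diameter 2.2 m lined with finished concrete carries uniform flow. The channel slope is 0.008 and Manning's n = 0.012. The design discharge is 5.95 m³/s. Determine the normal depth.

Manning's equation rearranged: A R^(2/3) = nQ / (1·√S) = 0.012 × 5.95 / (√0.008) = 0.7983.
At y = 0.726 m: A R^(2/3) = 0.6001 — short.
At y = 0.845 m: A R^(2/3) = 0.7981 — close enough.

y_n = 0.845 m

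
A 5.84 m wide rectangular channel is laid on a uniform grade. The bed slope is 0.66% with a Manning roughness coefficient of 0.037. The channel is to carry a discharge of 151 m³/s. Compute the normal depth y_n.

y_n = 7.23 m

Manning's equation rearranged: A R^(2/3) = nQ / (1·√S) = 0.037 × 151 / (√0.0066) = 68.77.
Try y = 9.07 m: A R^(2/3) = 89.84 — over.
Try y = 6.31 m: A R^(2/3) = 58.42 — short.
Try y = 7.23 m: A R^(2/3) = 68.8 — ≈ 68.77.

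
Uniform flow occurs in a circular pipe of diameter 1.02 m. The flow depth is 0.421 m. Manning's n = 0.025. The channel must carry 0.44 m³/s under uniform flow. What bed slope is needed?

For a circular section of diameter D = 1.02 m at depth y = 0.421 m, the central angle is θ = 2 arccos(1 − 2y/D) = 2.791 rad. Then A = (D²/8)(θ − sin θ) = 0.3182 m² and P = Dθ/2 = 1.423 m.
Hydraulic radius R = A/P = 0.3182/1.423 = 0.2236 m.
From Manning's equation, S = [nQ / (1 A R^(2/3))]² = [0.025 × 0.44 / (1 × 0.3182 × 0.2236^(2/3))]² = 0.0088.

S = 0.0088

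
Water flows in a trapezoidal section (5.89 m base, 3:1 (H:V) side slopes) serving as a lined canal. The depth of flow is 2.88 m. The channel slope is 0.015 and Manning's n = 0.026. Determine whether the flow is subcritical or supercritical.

supercritical

With bottom width b = 5.89 m and side slope z = 3: A = (b + zy)y = (5.89 + 3×2.88)×2.88 = 41.85 m²; P = b + 2y√(1+z²) = 5.89 + 2×2.88×3.162 = 24.1 m.
Hydraulic radius R = A/P = 41.85/24.1 = 1.736 m.
V = (1/n) R^(2/3) √S = (1/0.026) × 1.736^(2/3) × √0.015 = 6.804 m/s. Hydraulic depth D_h = A/T = 41.85/23.17 = 1.806 m.
Froude number Fr = V/√(g·D_h) = 6.804/√(9.81×1.806) = 1.62, which is greater than 1, so the flow is supercritical.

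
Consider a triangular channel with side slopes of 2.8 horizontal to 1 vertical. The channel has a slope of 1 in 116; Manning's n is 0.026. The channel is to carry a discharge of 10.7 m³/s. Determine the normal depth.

y_n = 1.24 m

Manning's equation rearranged: A R^(2/3) = nQ / (1·√S) = 0.026 × 10.7 / (√0.008621) = 2.996.
At y = 0.949 m: A R^(2/3) = 1.474 — too small.
At y = 1.53 m: A R^(2/3) = 5.267 — too large.
At y = 1.24 m: A R^(2/3) = 3.008 — ≈ 2.996.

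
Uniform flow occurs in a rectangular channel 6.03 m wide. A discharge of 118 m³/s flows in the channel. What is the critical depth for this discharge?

For a rectangular channel, critical depth y_c = (q²/g)^(1/3) where q = Q/b = 118/6.03 = 19.57 m²/s.
So y_c = (19.57²/9.81)^(1/3) = 3.39 m.

y_c = 3.39 m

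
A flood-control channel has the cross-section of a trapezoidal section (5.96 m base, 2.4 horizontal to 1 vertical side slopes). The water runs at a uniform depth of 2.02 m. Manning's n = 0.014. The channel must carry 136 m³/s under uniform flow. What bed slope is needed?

S = 0.00522

With bottom width b = 5.96 m and side slope z = 2.4: A = (b + zy)y = (5.96 + 2.4×2.02)×2.02 = 21.83 m²; P = b + 2y√(1+z²) = 5.96 + 2×2.02×2.6 = 16.46 m.
Hydraulic radius R = A/P = 21.83/16.46 = 1.326 m.
From Manning's equation, S = [nQ / (1 A R^(2/3))]² = [0.014 × 136 / (1 × 21.83 × 1.326^(2/3))]² = 0.00522.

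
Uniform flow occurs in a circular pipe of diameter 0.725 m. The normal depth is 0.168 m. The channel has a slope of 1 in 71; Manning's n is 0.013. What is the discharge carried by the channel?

For a circular section of diameter D = 0.725 m at depth y = 0.168 m, the central angle is θ = 2 arccos(1 − 2y/D) = 2.009 rad. Then A = (D²/8)(θ − sin θ) = 0.07249 m² and P = Dθ/2 = 0.7282 m.
Hydraulic radius R = A/P = 0.07249/0.7282 = 0.09955 m.
Manning's equation: Q = (1/n) A R^(2/3) S^(1/2) = (1/0.013) × 0.07249 × 0.09955^(2/3) × 0.01408^(1/2) = 0.142 m³/s.

Q = 0.142 m³/s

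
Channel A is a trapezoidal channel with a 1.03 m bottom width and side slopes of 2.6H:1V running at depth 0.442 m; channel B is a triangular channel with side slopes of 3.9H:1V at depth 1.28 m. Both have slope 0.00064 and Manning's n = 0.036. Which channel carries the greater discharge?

Channel A: With bottom width b = 1.03 m and side slope z = 2.6: A = (b + zy)y = (1.03 + 2.6×0.442)×0.442 = 0.9632 m²; P = b + 2y√(1+z²) = 1.03 + 2×0.442×2.786 = 3.493 m. Hydraulic radius R = A/P = 0.9632/3.493 = 0.2758 m. Q_A = (1/0.036)·0.9632·0.2758^(2/3)·√0.00064 = 0.2868 m³/s.
Channel B: For a triangular section with side slope z = 3.9: A = zy² = 3.9×1.28² = 6.39 m²; P = 2y√(1+z²) = 2×1.28×4.026 = 10.31 m. Hydraulic radius R = A/P = 6.39/10.31 = 0.6199 m. Q_B = (1/0.036)·6.39·0.6199^(2/3)·√0.00064 = 3.265 m³/s.
Q_A = 0.2868 m³/s vs Q_B = 3.265 m³/s, so channel B carries more.

channel B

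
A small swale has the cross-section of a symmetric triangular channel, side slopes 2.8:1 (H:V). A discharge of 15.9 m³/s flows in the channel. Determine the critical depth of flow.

y_c = 1.46 m

At critical depth, Q² T / (g A³) = 1, i.e. A³/T = Q²/g = 15.9²/9.81 = 25.77.
At y = 1.77 m: A³/T = 68.1 — over.
At y = 1.06 m: A³/T = 5.246 — short.
At y = 1.46 m: A³/T = 26 — matches.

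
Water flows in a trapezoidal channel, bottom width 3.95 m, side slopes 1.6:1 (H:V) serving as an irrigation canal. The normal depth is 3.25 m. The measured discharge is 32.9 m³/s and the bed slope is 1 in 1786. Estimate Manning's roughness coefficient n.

With bottom width b = 3.95 m and side slope z = 1.6: A = (b + zy)y = (3.95 + 1.6×3.25)×3.25 = 29.74 m²; P = b + 2y√(1+z²) = 3.95 + 2×3.25×1.887 = 16.21 m.
Hydraulic radius R = A/P = 29.74/16.21 = 1.834 m.
Rearranging Manning's equation: n = (1/Q) A R^(2/3) S^(1/2) = (1/32.9) × 29.74 × 1.834^(2/3) × √0.0005599 = 0.032.

n = 0.032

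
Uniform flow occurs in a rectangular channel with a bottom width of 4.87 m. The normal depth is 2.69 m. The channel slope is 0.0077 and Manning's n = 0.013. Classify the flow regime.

supercritical

Flow area A = b·y = 4.87 × 2.69 = 13.1 m². Wetted perimeter P = b + 2y = 4.87 + 2×2.69 = 10.25 m.
Hydraulic radius R = A/P = 13.1/10.25 = 1.278 m.
V = (1/n) R^(2/3) √S = (1/0.013) × 1.278^(2/3) × √0.0077 = 7.95 m/s. Hydraulic depth D_h = A/T = 13.1/4.87 = 2.69 m.
Froude number Fr = V/√(g·D_h) = 7.95/√(9.81×2.69) = 1.55, which is greater than 1, so the flow is supercritical.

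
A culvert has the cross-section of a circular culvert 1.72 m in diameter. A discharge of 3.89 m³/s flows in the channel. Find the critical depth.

y_c = 0.987 m

At critical depth, Q² T / (g A³) = 1, i.e. A³/T = Q²/g = 3.89²/9.81 = 1.543.
Try y = 1.08 m: A³/T = 2.179 — high.
Try y = 0.715 m: A³/T = 0.4497 — low.
Try y = 0.987 m: A³/T = 1.543 — close enough.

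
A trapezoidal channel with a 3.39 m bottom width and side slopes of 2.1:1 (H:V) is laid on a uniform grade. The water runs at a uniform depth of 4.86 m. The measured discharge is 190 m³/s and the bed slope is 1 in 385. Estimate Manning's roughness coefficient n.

n = 0.033

With bottom width b = 3.39 m and side slope z = 2.1: A = (b + zy)y = (3.39 + 2.1×4.86)×4.86 = 66.08 m²; P = b + 2y√(1+z²) = 3.39 + 2×4.86×2.326 = 26 m.
Hydraulic radius R = A/P = 66.08/26 = 2.542 m.
Rearranging Manning's equation: n = (1/Q) A R^(2/3) S^(1/2) = (1/190) × 66.08 × 2.542^(2/3) × √0.002597 = 0.033.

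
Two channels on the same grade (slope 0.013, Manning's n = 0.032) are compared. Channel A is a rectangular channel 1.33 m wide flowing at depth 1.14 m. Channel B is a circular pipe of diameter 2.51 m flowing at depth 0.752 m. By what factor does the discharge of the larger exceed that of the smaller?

1.2

Channel A: Flow area A = b·y = 1.33 × 1.14 = 1.516 m². Wetted perimeter P = b + 2y = 1.33 + 2×1.14 = 3.61 m. Hydraulic radius R = A/P = 1.516/3.61 = 0.42 m. Q_A = (1/0.032)·1.516·0.42^(2/3)·√0.013 = 3.03 m³/s.
Channel B: For a circular section of diameter D = 2.51 m at depth y = 0.752 m, the central angle is θ = 2 arccos(1 − 2y/D) = 2.317 rad. Then A = (D²/8)(θ − sin θ) = 1.246 m² and P = Dθ/2 = 2.908 m. Hydraulic radius R = A/P = 1.246/2.908 = 0.4286 m. Q_B = (1/0.032)·1.246·0.4286^(2/3)·√0.013 = 2.524 m³/s.
The larger discharge is 3.03 m³/s and the smaller is 2.524 m³/s; the ratio is 1.2.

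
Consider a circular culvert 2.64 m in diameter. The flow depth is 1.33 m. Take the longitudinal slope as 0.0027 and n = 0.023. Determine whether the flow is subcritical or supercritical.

subcritical

For a circular section of diameter D = 2.64 m at depth y = 1.33 m, the central angle is θ = 2 arccos(1 − 2y/D) = 3.157 rad. Then A = (D²/8)(θ − sin θ) = 2.763 m² and P = Dθ/2 = 4.167 m.
Hydraulic radius R = A/P = 2.763/4.167 = 0.6632 m.
V = (1/n) R^(2/3) √S = (1/0.023) × 0.6632^(2/3) × √0.0027 = 1.718 m/s. Hydraulic depth D_h = A/T = 2.763/2.64 = 1.047 m.
Froude number Fr = V/√(g·D_h) = 1.718/√(9.81×1.047) = 0.536, which is less than 1, so the flow is subcritical.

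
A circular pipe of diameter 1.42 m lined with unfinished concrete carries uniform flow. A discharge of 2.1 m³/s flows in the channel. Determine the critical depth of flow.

y_c = 0.758 m

At critical depth, Q² T / (g A³) = 1, i.e. A³/T = Q²/g = 2.1²/9.81 = 0.4495.
Try y = 0.902 m: A³/T = 0.874 — too large.
Try y = 0.679 m: A³/T = 0.2948 — too small.
Try y = 0.758 m: A³/T = 0.4489 — matches.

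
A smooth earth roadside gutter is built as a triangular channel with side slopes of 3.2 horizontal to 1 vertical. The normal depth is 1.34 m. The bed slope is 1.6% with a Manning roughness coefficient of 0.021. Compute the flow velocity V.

V = 4.47 m/s

For a triangular section with side slope z = 3.2: A = zy² = 3.2×1.34² = 5.746 m²; P = 2y√(1+z²) = 2×1.34×3.353 = 8.985 m.
Hydraulic radius R = A/P = 5.746/8.985 = 0.6395 m.
From Manning's equation, V = (1/n) R^(2/3) S^(1/2) = (1/0.021) × 0.6395^(2/3) × 0.016^(1/2) = 4.47 m/s.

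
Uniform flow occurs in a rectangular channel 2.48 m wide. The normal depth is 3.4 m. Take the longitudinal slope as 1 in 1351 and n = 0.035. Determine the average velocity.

V = 0.729 m/s

Flow area A = b·y = 2.48 × 3.4 = 8.432 m². Wetted perimeter P = b + 2y = 2.48 + 2×3.4 = 9.28 m.
Hydraulic radius R = A/P = 8.432/9.28 = 0.9086 m.
From Manning's equation, V = (1/n) R^(2/3) S^(1/2) = (1/0.035) × 0.9086^(2/3) × 0.0007402^(1/2) = 0.729 m/s.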